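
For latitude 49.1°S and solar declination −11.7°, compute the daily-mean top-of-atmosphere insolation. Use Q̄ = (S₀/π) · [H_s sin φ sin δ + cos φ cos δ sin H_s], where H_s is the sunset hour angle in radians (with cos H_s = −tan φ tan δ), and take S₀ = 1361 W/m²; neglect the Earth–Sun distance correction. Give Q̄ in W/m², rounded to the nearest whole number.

390 W/m²

The sunset hour angle satisfies cos H_s = −tan φ tan δ = -0.2391, giving H_s = 103.83°. In radians, H_s = 1.8122.
H_s sin φ sin δ = 1.8122 × -0.7559 × -0.2028 = 0.2778.
cos φ cos δ sin H_s = 0.6547 × 0.9792 × 0.9710 = 0.6225.
Q̄ = (1361/π) × (0.2778 + 0.6225) = 433.22 × 0.9003 = 390.03 W/m².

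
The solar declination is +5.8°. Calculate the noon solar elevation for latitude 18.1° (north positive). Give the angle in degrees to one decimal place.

At local solar noon the hour angle is zero, so the elevation is 90° − |φ − δ| = 90° − |18.1° − (5.8°)| = 90° − 12.3° = 77.7°.

77.7°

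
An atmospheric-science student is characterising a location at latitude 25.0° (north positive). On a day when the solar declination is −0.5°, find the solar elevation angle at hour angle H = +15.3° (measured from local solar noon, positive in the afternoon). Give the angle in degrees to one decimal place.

60.5°

cos θ_z = sin φ sin δ + cos φ cos δ cos H = (0.4226)(-0.0087) + (0.9063)(1.0000)(0.9646) = 0.8705.
θ_z = arccos(0.8705) = 29.48°, so the elevation is 90° − 29.48° = 60.52°.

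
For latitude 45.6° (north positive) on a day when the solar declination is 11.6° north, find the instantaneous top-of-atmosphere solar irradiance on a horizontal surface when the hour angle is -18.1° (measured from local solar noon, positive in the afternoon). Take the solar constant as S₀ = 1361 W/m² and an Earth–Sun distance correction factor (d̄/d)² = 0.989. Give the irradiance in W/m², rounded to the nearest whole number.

1070 W/m²

cos θ_z = sin φ sin δ + cos φ cos δ cos H = (0.7145)(0.2011) + (0.6997)(0.9796)(0.9505) = 0.7952.
Top-of-atmosphere irradiance = S₀ (d̄/d)² cos θ_z = 1361 × 0.989 × 0.7952 = 1070.36 W/m².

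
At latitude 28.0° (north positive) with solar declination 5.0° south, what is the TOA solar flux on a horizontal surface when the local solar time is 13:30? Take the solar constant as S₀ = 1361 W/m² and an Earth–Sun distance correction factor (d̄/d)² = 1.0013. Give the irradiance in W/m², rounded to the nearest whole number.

Hour angle H = 15° × (13.5 − 12) = 22.50°.
cos θ_z = sin(28.0°) sin(-5.0°) + cos(28.0°) cos(-5.0°) cos(22.50°) = -0.0409 + 0.8126 = 0.7717.
Top-of-atmosphere irradiance = S₀ (d̄/d)² cos θ_z = 1361 × 1.0013 × 0.7717 = 1051.65 W/m².

1052 W/m²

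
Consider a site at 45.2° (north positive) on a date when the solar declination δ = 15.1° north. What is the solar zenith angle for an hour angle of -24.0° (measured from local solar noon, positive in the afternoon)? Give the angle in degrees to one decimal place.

With φ = 45.2°, δ = 15.1°, H = -24.00°: sin φ sin δ = 0.1848, cos φ cos δ cos H = 0.6215, so cos θ_z = 0.8063.
θ_z = arccos(0.8063) = 36.26°.

36.3°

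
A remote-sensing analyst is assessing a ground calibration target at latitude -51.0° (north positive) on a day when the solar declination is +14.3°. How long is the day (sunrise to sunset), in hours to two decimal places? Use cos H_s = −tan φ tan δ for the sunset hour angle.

9.55 hours

−tan φ tan δ = −(-1.2349)(0.2549) = 0.3148; H_s = arccos(0.3148) = 71.65°.
Day length = 2 H_s / 15° h⁻¹ = 143.30° / 15 = 9.553 h.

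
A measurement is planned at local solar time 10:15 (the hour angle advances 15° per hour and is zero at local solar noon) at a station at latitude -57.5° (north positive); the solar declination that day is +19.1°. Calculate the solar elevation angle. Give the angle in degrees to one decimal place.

10.3°

Hour angle H = 15° × (10.25 − 12) = -26.25°.
cos θ_z = sin φ sin δ + cos φ cos δ cos H = (-0.8434)(0.3272) + (0.5373)(0.9449)(0.8969) = 0.1794.
θ_z = arccos(0.1794) = 79.67°, so the elevation is 90° − 79.67° = 10.33°.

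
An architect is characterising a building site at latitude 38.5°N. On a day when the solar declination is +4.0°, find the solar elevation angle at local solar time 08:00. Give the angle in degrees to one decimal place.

Hour angle H = 15° × (8 − 12) = -60.00°.
cos θ_z = sin(38.5°) sin(4.0°) + cos(38.5°) cos(4.0°) cos(-60.00°) = 0.0434 + 0.3904 = 0.4338.
θ_z = arccos(0.4338) = 64.29°, so the elevation is 90° − 64.29° = 25.71°.

25.7°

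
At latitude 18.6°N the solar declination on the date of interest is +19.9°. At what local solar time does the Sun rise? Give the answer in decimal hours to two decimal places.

5.53 h

The sunset hour angle satisfies cos H_s = −tan φ tan δ = -0.1218, giving H_s = 97.00°.
Sunrise is at 12 − H_s/15 = 12 − 6.467 = 5.533 h local solar time.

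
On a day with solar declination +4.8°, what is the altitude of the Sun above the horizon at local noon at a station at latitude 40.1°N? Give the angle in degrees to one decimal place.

At local solar noon the hour angle is zero, so the elevation is 90° − |φ − δ| = 90° − |40.1° − (4.8°)| = 90° − 35.3° = 54.7°.

54.7°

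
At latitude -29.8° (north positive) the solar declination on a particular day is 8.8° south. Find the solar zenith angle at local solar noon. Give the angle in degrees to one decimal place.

At local solar noon the hour angle is zero, so the zenith angle is |φ − δ| = |-29.8° − (-8.8°)| = 21.0°.

21.0°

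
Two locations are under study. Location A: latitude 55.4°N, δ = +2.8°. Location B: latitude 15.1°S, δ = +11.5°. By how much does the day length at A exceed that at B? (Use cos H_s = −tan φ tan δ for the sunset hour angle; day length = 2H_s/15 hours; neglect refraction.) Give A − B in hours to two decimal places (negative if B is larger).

A: H_s = arccos(−tan 55.4° · tan 2.8°) = 94.07°, so 2H_s/15 = 12.5427 h.
B: H_s = arccos(−tan -15.1° · tan 11.5°) = 86.85°, so 2H_s/15 = 11.5800 h.
A − B = 12.5427 − 11.5800 = 0.9627 h.

+0.96 h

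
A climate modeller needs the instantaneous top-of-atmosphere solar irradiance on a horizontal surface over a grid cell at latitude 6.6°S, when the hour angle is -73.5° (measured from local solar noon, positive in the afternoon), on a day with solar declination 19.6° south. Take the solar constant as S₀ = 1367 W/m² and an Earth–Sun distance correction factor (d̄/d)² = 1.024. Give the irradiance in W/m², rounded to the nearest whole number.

cos θ_z = sin φ sin δ + cos φ cos δ cos H = (-0.1149)(-0.3355) + (0.9934)(0.9421)(0.2840) = 0.3043.
Top-of-atmosphere irradiance = S₀ (d̄/d)² cos θ_z = 1367 × 1.024 × 0.3043 = 425.96 W/m².

426 W/m²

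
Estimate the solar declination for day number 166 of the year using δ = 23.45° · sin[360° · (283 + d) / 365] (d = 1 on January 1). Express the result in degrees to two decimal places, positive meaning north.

+23.27°

360 × (283 + 166) / 365 = 442.849°; sin(442.849°) = 0.9922.
δ = 23.45 × 0.9922 = 23.267° ≈ +23.27°.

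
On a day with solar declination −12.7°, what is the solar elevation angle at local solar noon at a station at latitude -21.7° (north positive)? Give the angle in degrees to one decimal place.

81.0°

At local solar noon the hour angle is zero, so the elevation is 90° − |φ − δ| = 90° − |-21.7° − (-12.7°)| = 90° − 9.0° = 81.0°.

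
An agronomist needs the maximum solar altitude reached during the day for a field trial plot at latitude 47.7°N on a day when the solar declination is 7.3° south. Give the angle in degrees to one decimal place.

35.0°

At local solar noon the hour angle is zero, so the elevation is 90° − |φ − δ| = 90° − |47.7° − (-7.3°)| = 90° − 55.0° = 35.0°.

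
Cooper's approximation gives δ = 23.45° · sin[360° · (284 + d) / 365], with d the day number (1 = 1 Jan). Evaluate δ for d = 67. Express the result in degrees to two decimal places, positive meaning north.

-5.60°

360 × (284 + 67) / 365 = 346.192°; sin(346.192°) = -0.2387.
δ = 23.45 × -0.2387 = -5.598° ≈ -5.60°.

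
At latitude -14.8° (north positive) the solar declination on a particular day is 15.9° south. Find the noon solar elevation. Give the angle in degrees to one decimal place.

At local solar noon the hour angle is zero, so the elevation is 90° − |φ − δ| = 90° − |-14.8° − (-15.9°)| = 90° − 1.1° = 88.9°.

88.9°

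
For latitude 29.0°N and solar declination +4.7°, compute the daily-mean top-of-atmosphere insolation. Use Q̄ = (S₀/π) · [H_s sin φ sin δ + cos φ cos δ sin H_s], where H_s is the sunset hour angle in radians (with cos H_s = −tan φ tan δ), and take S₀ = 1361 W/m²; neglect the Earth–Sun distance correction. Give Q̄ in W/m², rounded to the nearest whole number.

405 W/m²

cos H_s = −tan(29.0°) · tan(4.7°) = -0.0456, so H_s = arccos(-0.0456) = 92.61°. In radians, H_s = 1.6163.
H_s sin φ sin δ = 1.6163 × 0.4848 × 0.0819 = 0.0642.
cos φ cos δ sin H_s = 0.8746 × 0.9966 × 0.9990 = 0.8708.
Q̄ = (1361/π) × (0.0642 + 0.8708) = 433.22 × 0.9350 = 405.06 W/m².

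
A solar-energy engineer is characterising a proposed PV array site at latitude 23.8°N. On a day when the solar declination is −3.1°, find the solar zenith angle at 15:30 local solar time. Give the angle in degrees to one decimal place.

57.7°

Hour angle H = 15° × (15.5 − 12) = 52.50°.
cos θ_z = sin(23.8°) sin(-3.1°) + cos(23.8°) cos(-3.1°) cos(52.50°) = -0.0218 + 0.5562 = 0.5344.
θ_z = arccos(0.5344) = 57.70°.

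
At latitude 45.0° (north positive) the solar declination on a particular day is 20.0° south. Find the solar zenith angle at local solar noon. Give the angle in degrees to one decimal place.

65.0°

At local solar noon the hour angle is zero, so the zenith angle is |φ − δ| = |45.0° − (-20.0°)| = 65.0°.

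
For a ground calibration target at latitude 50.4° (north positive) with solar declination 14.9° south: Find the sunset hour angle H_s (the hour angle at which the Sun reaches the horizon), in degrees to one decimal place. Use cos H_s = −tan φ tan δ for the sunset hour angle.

71.2°

The sunset hour angle satisfies cos H_s = −tan φ tan δ = 0.3216, giving H_s = 71.24°.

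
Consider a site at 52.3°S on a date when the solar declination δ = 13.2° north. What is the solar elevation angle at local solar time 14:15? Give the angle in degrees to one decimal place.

Hour angle H = 15° × (14.25 − 12) = 33.75°.
cos θ_z = sin(-52.3°) sin(13.2°) + cos(-52.3°) cos(13.2°) cos(33.75°) = -0.1807 + 0.4950 = 0.3143.
θ_z = arccos(0.3143) = 71.68°, so the elevation is 90° − 71.68° = 18.32°.

18.3°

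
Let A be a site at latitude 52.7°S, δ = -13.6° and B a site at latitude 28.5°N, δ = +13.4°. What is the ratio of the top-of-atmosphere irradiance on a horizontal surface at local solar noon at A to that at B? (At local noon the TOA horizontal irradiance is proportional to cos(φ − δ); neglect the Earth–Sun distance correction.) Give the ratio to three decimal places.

0.804

A: cos θ_z = cos(-52.7° − (-13.6°)) = 0.7760.
B: cos θ_z = cos(28.5° − (13.4°)) = 0.9655.
Ratio A/B = 0.7760 / 0.9655 = 0.8037.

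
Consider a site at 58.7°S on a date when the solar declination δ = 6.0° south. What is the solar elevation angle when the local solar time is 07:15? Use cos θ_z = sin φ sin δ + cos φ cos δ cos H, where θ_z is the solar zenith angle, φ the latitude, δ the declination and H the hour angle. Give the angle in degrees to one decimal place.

Hour angle H = 15° × (7.25 − 12) = -71.25°.
With φ = -58.7°, δ = -6.0°, H = -71.25°: sin φ sin δ = 0.0893, cos φ cos δ cos H = 0.1661, so cos θ_z = 0.2554.
θ_z = arccos(0.2554) = 75.20°, so the elevation is 90° − 75.20° = 14.80°.

14.8°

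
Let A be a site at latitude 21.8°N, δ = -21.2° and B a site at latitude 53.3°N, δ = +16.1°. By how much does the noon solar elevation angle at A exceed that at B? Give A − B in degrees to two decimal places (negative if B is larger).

-5.80°

A: 90° − |21.8 − (-21.2)| = 47.00°.
B: 90° − |53.3 − (16.1)| = 52.80°.
A − B = 47.00 − 52.80 = -5.80°.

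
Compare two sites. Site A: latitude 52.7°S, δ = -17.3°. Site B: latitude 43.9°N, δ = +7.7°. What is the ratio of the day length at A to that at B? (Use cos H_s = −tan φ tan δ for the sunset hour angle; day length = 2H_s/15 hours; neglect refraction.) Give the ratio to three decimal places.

1.171

A: H_s = arccos(−tan -52.7° · tan -17.3°) = 114.13°, so 2H_s/15 = 15.2173 h.
B: H_s = arccos(−tan 43.9° · tan 7.7°) = 97.48°, so 2H_s/15 = 12.9973 h.
Ratio A/B = 15.2173 / 12.9973 = 1.1708.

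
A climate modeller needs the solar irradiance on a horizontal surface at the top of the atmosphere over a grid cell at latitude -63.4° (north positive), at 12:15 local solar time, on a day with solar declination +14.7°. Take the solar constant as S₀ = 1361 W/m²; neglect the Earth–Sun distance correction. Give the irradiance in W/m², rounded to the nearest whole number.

279 W/m²

Hour angle H = 15° × (12.25 − 12) = 3.75°.
With φ = -63.4°, δ = 14.7°, H = 3.75°: sin φ sin δ = -0.2269, cos φ cos δ cos H = 0.4322, so cos θ_z = 0.2053.
Top-of-atmosphere irradiance = S₀ cos θ_z = 1361 × 0.2053 = 279.41 W/m².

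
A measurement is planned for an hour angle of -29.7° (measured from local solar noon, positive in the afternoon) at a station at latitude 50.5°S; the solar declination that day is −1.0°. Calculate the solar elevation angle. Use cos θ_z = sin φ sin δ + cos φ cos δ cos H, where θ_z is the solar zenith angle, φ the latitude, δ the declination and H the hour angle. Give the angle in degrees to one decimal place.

34.5°

cos θ_z = sin(-50.5°) sin(-1.0°) + cos(-50.5°) cos(-1.0°) cos(-29.70°) = 0.0135 + 0.5524 = 0.5659.
θ_z = arccos(0.5659) = 55.54°, so the elevation is 90° − 55.54° = 34.46°.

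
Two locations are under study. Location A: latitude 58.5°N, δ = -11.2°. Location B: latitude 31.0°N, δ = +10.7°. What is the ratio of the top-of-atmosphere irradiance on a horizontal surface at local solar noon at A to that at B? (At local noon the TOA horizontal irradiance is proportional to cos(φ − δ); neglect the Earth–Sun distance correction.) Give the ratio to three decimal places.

A: cos θ_z = cos(58.5° − (-11.2°)) = 0.3469.
B: cos θ_z = cos(31.0° − (10.7°)) = 0.9379.
Ratio A/B = 0.3469 / 0.9379 = 0.3699.

0.370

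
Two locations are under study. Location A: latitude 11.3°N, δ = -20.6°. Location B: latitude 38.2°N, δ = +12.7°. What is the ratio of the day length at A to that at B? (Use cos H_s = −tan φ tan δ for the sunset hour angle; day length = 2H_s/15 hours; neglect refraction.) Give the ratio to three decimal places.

0.855

A: H_s = arccos(−tan 11.3° · tan -20.6°) = 85.69°, so 2H_s/15 = 11.4253 h.
B: H_s = arccos(−tan 38.2° · tan 12.7°) = 100.21°, so 2H_s/15 = 13.3613 h.
Ratio A/B = 11.4253 / 13.3613 = 0.8551.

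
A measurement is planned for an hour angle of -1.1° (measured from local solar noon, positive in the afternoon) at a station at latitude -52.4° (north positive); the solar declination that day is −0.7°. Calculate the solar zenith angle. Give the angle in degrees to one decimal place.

cos θ_z = sin φ sin δ + cos φ cos δ cos H = (-0.7923)(-0.0122) + (0.6101)(0.9999)(0.9998) = 0.6196.
θ_z = arccos(0.6196) = 51.71°.

51.7°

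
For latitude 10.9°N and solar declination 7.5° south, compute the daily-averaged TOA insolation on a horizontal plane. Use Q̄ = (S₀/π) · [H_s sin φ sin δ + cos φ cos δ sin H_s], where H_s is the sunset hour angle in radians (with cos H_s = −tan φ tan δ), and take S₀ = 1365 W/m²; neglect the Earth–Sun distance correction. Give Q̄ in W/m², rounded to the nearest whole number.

406 W/m²

cos H_s = −tan(10.9°) · tan(-7.5°) = 0.0254, so H_s = arccos(0.0254) = 88.54°. In radians, H_s = 1.5453.
H_s sin φ sin δ = 1.5453 × 0.1891 × -0.1305 = -0.0381.
cos φ cos δ sin H_s = 0.9820 × 0.9914 × 0.9997 = 0.9733.
Q̄ = (1365/π) × (-0.0381 + 0.9733) = 434.49 × 0.9352 = 406.34 W/m².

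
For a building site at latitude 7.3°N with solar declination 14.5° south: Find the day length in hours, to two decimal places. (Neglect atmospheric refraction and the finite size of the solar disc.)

11.75 hours

−tan φ tan δ = −(0.1281)(-0.2586) = 0.0331; H_s = arccos(0.0331) = 88.10°.
Day length = 2 H_s / 15° h⁻¹ = 176.20° / 15 = 11.747 h.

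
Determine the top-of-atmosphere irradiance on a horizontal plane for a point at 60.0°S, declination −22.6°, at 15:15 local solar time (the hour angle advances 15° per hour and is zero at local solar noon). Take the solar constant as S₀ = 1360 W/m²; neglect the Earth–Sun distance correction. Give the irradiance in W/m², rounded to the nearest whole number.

Hour angle H = 15° × (15.25 − 12) = 48.75°.
With φ = -60.0°, δ = -22.6°, H = 48.75°: sin φ sin δ = 0.3328, cos φ cos δ cos H = 0.3044, so cos θ_z = 0.6372.
Top-of-atmosphere irradiance = S₀ cos θ_z = 1360 × 0.6372 = 866.59 W/m².

867 W/m²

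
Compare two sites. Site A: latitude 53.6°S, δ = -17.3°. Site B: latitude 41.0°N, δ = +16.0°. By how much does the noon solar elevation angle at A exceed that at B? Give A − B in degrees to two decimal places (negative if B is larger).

-11.30°

A: 90° − |-53.6 − (-17.3)| = 53.70°.
B: 90° − |41.0 − (16.0)| = 65.00°.
A − B = 53.70 − 65.00 = -11.30°.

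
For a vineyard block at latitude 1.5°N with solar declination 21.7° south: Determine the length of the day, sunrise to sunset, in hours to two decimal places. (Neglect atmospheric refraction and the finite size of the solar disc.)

11.92 hours

−tan φ tan δ = −(0.0262)(-0.3979) = 0.0104; H_s = arccos(0.0104) = 89.40°.
Day length = 2 H_s / 15° h⁻¹ = 178.80° / 15 = 11.920 h.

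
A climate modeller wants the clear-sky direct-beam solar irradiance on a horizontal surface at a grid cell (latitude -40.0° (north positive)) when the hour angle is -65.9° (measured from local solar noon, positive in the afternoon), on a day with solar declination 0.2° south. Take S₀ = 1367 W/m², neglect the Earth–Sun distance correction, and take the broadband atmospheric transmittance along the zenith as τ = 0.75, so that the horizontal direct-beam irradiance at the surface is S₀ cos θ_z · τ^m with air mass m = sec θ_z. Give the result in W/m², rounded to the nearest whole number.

173 W/m²

cos θ_z = sin(-40.0°) sin(-0.2°) + cos(-40.0°) cos(-0.2°) cos(-65.90°) = 0.0022 + 0.3128 = 0.3150.
Air mass m = 1/cos θ_z = 1/0.3150 = 3.175; τ^m = 0.75^3.175 = 0.4012.
Surface direct beam = 1367 × 0.3150 × 0.4012 = 172.76 W/m².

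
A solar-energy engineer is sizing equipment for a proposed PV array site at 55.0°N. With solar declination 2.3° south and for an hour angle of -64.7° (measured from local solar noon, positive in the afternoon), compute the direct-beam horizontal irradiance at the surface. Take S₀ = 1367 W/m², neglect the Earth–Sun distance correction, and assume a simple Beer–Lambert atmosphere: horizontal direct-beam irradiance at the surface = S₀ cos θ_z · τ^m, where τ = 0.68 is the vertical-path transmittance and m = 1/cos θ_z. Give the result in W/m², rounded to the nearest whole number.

47 W/m²

With φ = 55.0°, δ = -2.3°, H = -64.70°: sin φ sin δ = -0.0329, cos φ cos δ cos H = 0.2449, so cos θ_z = 0.2120.
Air mass m = 1/cos θ_z = 1/0.2120 = 4.717; τ^m = 0.68^4.717 = 0.1622.
Surface direct beam = 1367 × 0.2120 × 0.1622 = 47.01 W/m².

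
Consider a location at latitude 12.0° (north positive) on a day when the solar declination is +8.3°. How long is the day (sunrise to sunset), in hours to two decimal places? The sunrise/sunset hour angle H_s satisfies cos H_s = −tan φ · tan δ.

12.24 hours

The sunset hour angle satisfies cos H_s = −tan φ tan δ = -0.0310, giving H_s = 91.78°.
Day length = 2 H_s / 15° h⁻¹ = 183.56° / 15 = 12.237 h.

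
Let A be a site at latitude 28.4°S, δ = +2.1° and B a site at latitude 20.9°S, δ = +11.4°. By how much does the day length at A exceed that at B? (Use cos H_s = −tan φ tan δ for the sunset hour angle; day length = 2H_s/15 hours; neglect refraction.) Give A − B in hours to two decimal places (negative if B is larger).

A: H_s = arccos(−tan -28.4° · tan 2.1°) = 88.86°, so 2H_s/15 = 11.8480 h.
B: H_s = arccos(−tan -20.9° · tan 11.4°) = 85.58°, so 2H_s/15 = 11.4107 h.
A − B = 11.8480 − 11.4107 = 0.4373 h.

+0.44 h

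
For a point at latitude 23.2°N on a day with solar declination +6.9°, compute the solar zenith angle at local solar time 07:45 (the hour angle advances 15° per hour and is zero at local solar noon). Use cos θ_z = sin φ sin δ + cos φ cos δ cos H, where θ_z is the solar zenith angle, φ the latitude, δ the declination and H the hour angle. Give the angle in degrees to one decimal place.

63.2°

Hour angle H = 15° × (7.75 − 12) = -63.75°.
cos θ_z = sin(23.2°) sin(6.9°) + cos(23.2°) cos(6.9°) cos(-63.75°) = 0.0473 + 0.4036 = 0.4509.
θ_z = arccos(0.4509) = 63.20°.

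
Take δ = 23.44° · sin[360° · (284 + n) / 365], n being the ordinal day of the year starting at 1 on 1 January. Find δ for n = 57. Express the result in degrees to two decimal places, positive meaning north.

360 × (284 + 57) / 365 = 336.329°; sin(336.329°) = -0.4015.
δ = 23.44 × -0.4015 = -9.411° ≈ -9.41°.

-9.41°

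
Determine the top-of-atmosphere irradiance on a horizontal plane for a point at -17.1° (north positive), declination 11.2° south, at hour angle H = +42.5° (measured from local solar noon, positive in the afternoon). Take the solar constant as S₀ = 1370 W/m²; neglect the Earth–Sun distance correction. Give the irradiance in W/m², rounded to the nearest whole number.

With φ = -17.1°, δ = -11.2°, H = 42.50°: sin φ sin δ = 0.0571, cos φ cos δ cos H = 0.6913, so cos θ_z = 0.7484.
Top-of-atmosphere irradiance = S₀ cos θ_z = 1370 × 0.7484 = 1025.31 W/m².

1025 W/m²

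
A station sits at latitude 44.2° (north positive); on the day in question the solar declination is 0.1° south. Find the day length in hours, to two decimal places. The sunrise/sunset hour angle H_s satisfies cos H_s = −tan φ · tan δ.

−tan φ tan δ = −(0.9725)(-0.0017) = 0.0017; H_s = arccos(0.0017) = 89.90°.
Day length = 2 H_s / 15° h⁻¹ = 179.80° / 15 = 11.987 h.

11.99 hours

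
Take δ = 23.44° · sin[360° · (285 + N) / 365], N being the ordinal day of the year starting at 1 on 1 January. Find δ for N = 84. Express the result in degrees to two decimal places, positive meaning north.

+1.61°

360 × (285 + 84) / 365 = 363.945°; sin(363.945°) = 0.0688.
δ = 23.44 × 0.0688 = 1.613° ≈ +1.61°.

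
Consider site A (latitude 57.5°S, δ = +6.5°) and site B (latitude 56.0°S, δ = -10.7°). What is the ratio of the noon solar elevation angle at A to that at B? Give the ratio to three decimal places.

0.582

A: 90° − |-57.5 − (6.5)| = 26.00°.
B: 90° − |-56.0 − (-10.7)| = 44.70°.
Ratio A/B = 26.0000 / 44.7000 = 0.5817.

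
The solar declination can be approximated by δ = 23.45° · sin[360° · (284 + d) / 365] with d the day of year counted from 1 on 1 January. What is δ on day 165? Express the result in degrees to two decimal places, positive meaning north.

+23.27°

360 × (284 + 165) / 365 = 442.849°; sin(442.849°) = 0.9922.
δ = 23.45 × 0.9922 = 23.267° ≈ +23.27°.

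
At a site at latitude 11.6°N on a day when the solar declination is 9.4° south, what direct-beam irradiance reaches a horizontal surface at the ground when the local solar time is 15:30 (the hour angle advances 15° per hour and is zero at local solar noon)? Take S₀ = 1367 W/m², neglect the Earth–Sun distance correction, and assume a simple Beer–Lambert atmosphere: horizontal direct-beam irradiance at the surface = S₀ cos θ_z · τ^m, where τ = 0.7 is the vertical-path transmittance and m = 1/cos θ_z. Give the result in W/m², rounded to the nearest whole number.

400 W/m²

Hour angle H = 15° × (15.5 − 12) = 52.50°.
With φ = 11.6°, δ = -9.4°, H = 52.50°: sin φ sin δ = -0.0328, cos φ cos δ cos H = 0.5883, so cos θ_z = 0.5555.
Air mass m = 1/cos θ_z = 1/0.5555 = 1.800; τ^m = 0.7^1.800 = 0.5262.
Surface direct beam = 1367 × 0.5555 × 0.5262 = 399.58 W/m².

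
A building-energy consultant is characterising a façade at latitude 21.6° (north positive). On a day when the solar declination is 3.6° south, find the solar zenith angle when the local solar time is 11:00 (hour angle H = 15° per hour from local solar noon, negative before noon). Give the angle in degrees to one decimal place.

Hour angle H = 15° × (11 − 12) = -15.00°.
cos θ_z = sin(21.6°) sin(-3.6°) + cos(21.6°) cos(-3.6°) cos(-15.00°) = -0.0231 + 0.8963 = 0.8732.
θ_z = arccos(0.8732) = 29.17°.

29.2°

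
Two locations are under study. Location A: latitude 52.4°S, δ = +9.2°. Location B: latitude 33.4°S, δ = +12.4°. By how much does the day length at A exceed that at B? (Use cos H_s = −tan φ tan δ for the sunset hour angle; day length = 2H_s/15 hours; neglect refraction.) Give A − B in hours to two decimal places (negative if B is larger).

-0.51 h

A: H_s = arccos(−tan -52.4° · tan 9.2°) = 77.86°, so 2H_s/15 = 10.3813 h.
B: H_s = arccos(−tan -33.4° · tan 12.4°) = 81.66°, so 2H_s/15 = 10.8880 h.
A − B = 10.3813 − 10.8880 = -0.5067 h.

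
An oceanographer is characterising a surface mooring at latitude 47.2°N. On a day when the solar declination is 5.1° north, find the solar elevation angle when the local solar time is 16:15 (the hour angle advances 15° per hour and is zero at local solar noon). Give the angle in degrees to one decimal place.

21.4°

Hour angle H = 15° × (16.25 − 12) = 63.75°.
cos θ_z = sin(47.2°) sin(5.1°) + cos(47.2°) cos(5.1°) cos(63.75°) = 0.0652 + 0.2993 = 0.3645.
θ_z = arccos(0.3645) = 68.62°, so the elevation is 90° − 68.62° = 21.38°.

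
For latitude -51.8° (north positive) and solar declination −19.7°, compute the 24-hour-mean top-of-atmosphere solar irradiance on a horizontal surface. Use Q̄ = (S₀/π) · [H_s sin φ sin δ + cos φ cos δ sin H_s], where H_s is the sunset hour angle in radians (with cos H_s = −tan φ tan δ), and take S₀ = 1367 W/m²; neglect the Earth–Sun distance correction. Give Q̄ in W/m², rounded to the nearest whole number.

cos H_s = −tan(-51.8°) · tan(-19.7°) = -0.4550, so H_s = arccos(-0.4550) = 117.06°. In radians, H_s = 2.0431.
H_s sin φ sin δ = 2.0431 × -0.7859 × -0.3371 = 0.5413.
cos φ cos δ sin H_s = 0.6184 × 0.9415 × 0.8905 = 0.5185.
Q̄ = (1367/π) × (0.5413 + 0.5185) = 435.13 × 1.0598 = 461.15 W/m².

461 W/m²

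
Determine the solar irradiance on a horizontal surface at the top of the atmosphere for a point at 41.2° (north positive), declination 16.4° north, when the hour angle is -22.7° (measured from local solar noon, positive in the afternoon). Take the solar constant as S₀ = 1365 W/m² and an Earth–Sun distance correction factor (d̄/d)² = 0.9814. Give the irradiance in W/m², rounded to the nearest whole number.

1141 W/m²

cos θ_z = sin(41.2°) sin(16.4°) + cos(41.2°) cos(16.4°) cos(-22.70°) = 0.1860 + 0.6659 = 0.8519.
Top-of-atmosphere irradiance = S₀ (d̄/d)² cos θ_z = 1365 × 0.9814 × 0.8519 = 1141.21 W/m².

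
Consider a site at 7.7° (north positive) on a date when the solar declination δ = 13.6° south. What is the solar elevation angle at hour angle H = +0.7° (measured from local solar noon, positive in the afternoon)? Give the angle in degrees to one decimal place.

With φ = 7.7°, δ = -13.6°, H = 0.70°: sin φ sin δ = -0.0315, cos φ cos δ cos H = 0.9631, so cos θ_z = 0.9316.
θ_z = arccos(0.9316) = 21.31°, so the elevation is 90° − 21.31° = 68.69°.

68.7°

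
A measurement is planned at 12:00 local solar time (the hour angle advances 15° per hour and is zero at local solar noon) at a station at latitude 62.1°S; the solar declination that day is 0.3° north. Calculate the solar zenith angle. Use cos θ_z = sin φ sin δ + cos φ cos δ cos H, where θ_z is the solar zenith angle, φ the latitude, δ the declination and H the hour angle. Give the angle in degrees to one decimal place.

Hour angle H = 15° × (12 − 12) = 0.00°.
cos θ_z = sin φ sin δ + cos φ cos δ cos H = (-0.8838)(0.0052) + (0.4679)(1.0000)(1.0000) = 0.4633.
θ_z = arccos(0.4633) = 62.40°.

62.4°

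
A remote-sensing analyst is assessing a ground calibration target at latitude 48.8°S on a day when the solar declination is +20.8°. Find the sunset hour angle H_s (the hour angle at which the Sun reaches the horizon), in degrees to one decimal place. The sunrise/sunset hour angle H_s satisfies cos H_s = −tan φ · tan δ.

64.3°

−tan φ tan δ = −(-1.1423)(0.3799) = 0.4340; H_s = arccos(0.4340) = 64.28°.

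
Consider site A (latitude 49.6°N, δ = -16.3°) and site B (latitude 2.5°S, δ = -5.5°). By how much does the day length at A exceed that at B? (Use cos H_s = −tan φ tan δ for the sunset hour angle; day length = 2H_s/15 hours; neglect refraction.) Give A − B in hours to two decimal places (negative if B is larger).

A: H_s = arccos(−tan 49.6° · tan -16.3°) = 69.90°, so 2H_s/15 = 9.3200 h.
B: H_s = arccos(−tan -2.5° · tan -5.5°) = 90.24°, so 2H_s/15 = 12.0320 h.
A − B = 9.3200 − 12.0320 = -2.7120 h.

-2.71 h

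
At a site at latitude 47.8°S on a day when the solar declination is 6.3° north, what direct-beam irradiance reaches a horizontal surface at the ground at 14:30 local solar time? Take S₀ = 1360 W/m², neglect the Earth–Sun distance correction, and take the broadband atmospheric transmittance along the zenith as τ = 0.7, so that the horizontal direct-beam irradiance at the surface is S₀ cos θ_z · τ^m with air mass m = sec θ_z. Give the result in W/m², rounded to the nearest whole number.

Hour angle H = 15° × (14.5 − 12) = 37.50°.
cos θ_z = sin(-47.8°) sin(6.3°) + cos(-47.8°) cos(6.3°) cos(37.50°) = -0.0813 + 0.5297 = 0.4484.
Air mass m = 1/cos θ_z = 1/0.4484 = 2.230; τ^m = 0.7^2.230 = 0.4514.
Surface direct beam = 1360 × 0.4484 × 0.4514 = 275.27 W/m².

275 W/m²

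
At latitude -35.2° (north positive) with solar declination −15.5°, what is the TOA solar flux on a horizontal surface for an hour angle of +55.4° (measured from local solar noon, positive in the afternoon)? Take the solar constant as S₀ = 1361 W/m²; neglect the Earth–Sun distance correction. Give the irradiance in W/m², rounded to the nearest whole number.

cos θ_z = sin(-35.2°) sin(-15.5°) + cos(-35.2°) cos(-15.5°) cos(55.40°) = 0.1540 + 0.4471 = 0.6011.
Top-of-atmosphere irradiance = S₀ cos θ_z = 1361 × 0.6011 = 818.10 W/m².

818 W/m²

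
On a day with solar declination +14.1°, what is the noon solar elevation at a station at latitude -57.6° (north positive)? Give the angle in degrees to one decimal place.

At local solar noon the hour angle is zero, so the elevation is 90° − |φ − δ| = 90° − |-57.6° − (14.1°)| = 90° − 71.7° = 18.3°.

18.3°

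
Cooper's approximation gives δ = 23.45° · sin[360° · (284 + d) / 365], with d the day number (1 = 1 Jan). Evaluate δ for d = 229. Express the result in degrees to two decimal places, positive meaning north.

+13.12°

360 × (284 + 229) / 365 = 505.973°; sin(505.973°) = 0.5596.
δ = 23.45 × 0.5596 = 13.123° ≈ +13.12°.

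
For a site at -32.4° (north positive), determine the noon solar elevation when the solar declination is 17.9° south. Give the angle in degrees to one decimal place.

75.5°

At local solar noon the hour angle is zero, so the elevation is 90° − |φ − δ| = 90° − |-32.4° − (-17.9°)| = 90° − 14.5° = 75.5°.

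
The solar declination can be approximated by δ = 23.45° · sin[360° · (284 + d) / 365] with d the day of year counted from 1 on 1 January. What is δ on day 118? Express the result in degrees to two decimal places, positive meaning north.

360 × (284 + 118) / 365 = 396.493°; sin(396.493°) = 0.5947.
δ = 23.45 × 0.5947 = 13.946° ≈ +13.95°.

+13.95°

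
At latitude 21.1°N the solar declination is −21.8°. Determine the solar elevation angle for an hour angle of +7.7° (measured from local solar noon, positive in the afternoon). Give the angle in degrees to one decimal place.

46.4°

cos θ_z = sin(21.1°) sin(-21.8°) + cos(21.1°) cos(-21.8°) cos(7.70°) = -0.1337 + 0.8584 = 0.7247.
θ_z = arccos(0.7247) = 43.56°, so the elevation is 90° − 43.56° = 46.44°.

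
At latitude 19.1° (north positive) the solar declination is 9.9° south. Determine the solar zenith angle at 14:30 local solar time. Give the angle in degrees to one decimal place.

Hour angle H = 15° × (14.5 − 12) = 37.50°.
cos θ_z = sin φ sin δ + cos φ cos δ cos H = (0.3272)(-0.1719) + (0.9449)(0.9851)(0.7934) = 0.6823.
θ_z = arccos(0.6823) = 46.98°.

47.0°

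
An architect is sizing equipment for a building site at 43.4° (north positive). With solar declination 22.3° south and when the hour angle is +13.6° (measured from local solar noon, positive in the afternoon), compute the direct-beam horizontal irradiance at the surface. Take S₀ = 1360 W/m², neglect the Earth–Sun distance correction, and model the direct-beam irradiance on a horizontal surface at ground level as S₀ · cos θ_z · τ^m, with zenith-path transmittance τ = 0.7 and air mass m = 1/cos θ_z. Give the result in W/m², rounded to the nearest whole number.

215 W/m²

With φ = 43.4°, δ = -22.3°, H = 13.60°: sin φ sin δ = -0.2607, cos φ cos δ cos H = 0.6534, so cos θ_z = 0.3927.
Air mass m = 1/cos θ_z = 1/0.3927 = 2.546; τ^m = 0.7^2.546 = 0.4033.
Surface direct beam = 1360 × 0.3927 × 0.4033 = 215.39 W/m².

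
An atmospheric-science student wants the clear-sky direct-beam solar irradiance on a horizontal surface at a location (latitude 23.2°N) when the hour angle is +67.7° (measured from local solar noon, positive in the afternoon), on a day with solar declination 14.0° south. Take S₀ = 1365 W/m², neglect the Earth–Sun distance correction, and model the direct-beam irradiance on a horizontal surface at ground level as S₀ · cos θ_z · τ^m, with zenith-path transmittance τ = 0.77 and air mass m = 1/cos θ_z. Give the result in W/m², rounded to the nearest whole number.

cos θ_z = sin φ sin δ + cos φ cos δ cos H = (0.3939)(-0.2419) + (0.9191)(0.9703)(0.3795) = 0.2432.
Air mass m = 1/cos θ_z = 1/0.2432 = 4.112; τ^m = 0.77^4.112 = 0.3414.
Surface direct beam = 1365 × 0.2432 × 0.3414 = 113.33 W/m².

113 W/m²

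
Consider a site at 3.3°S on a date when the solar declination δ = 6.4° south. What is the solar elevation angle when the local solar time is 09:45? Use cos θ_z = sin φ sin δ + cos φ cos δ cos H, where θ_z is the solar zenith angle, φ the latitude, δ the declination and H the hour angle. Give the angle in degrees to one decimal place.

56.2°

Hour angle H = 15° × (9.75 − 12) = -33.75°.
cos θ_z = sin(-3.3°) sin(-6.4°) + cos(-3.3°) cos(-6.4°) cos(-33.75°) = 0.0064 + 0.8249 = 0.8313.
θ_z = arccos(0.8313) = 33.77°, so the elevation is 90° − 33.77° = 56.23°.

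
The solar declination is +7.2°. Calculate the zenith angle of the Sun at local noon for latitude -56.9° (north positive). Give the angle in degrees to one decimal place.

At local solar noon the hour angle is zero, so the zenith angle is |φ − δ| = |-56.9° − (7.2°)| = 64.1°.

64.1°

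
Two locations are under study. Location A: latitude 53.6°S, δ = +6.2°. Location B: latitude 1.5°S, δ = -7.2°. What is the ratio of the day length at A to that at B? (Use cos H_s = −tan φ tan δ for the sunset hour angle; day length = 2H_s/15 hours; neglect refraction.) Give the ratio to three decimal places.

0.904

A: H_s = arccos(−tan -53.6° · tan 6.2°) = 81.53°, so 2H_s/15 = 10.8707 h.
B: H_s = arccos(−tan -1.5° · tan -7.2°) = 90.19°, so 2H_s/15 = 12.0253 h.
Ratio A/B = 10.8707 / 12.0253 = 0.9040.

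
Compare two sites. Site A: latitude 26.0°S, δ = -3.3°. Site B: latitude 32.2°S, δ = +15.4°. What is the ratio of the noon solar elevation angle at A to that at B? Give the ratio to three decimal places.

1.587

A: 90° − |-26.0 − (-3.3)| = 67.30°.
B: 90° − |-32.2 − (15.4)| = 42.40°.
Ratio A/B = 67.3000 / 42.4000 = 1.5873.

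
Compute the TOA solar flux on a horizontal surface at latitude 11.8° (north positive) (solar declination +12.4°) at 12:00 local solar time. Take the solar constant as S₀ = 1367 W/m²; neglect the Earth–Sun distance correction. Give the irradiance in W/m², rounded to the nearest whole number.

1367 W/m²

Hour angle H = 15° × (12 − 12) = 0.00°.
cos θ_z = sin(11.8°) sin(12.4°) + cos(11.8°) cos(12.4°) cos(0.00°) = 0.0439 + 0.9560 = 0.9999.
Top-of-atmosphere irradiance = S₀ cos θ_z = 1367 × 0.9999 = 1366.86 W/m².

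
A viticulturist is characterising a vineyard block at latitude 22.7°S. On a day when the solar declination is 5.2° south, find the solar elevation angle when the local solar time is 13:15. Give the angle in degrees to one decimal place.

Hour angle H = 15° × (13.25 − 12) = 18.75°.
cos θ_z = sin(-22.7°) sin(-5.2°) + cos(-22.7°) cos(-5.2°) cos(18.75°) = 0.0350 + 0.8700 = 0.9050.
θ_z = arccos(0.9050) = 25.18°, so the elevation is 90° − 25.18° = 64.82°.

64.8°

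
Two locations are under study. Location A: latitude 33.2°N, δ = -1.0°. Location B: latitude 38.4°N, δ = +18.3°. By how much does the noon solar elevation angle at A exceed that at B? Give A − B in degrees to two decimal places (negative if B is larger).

-14.10°

A: 90° − |33.2 − (-1.0)| = 55.80°.
B: 90° − |38.4 − (18.3)| = 69.90°.
A − B = 55.80 − 69.90 = -14.10°.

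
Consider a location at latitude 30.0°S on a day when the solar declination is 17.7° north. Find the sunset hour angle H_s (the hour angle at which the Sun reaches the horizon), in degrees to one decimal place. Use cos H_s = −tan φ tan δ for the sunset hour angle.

79.4°

−tan φ tan δ = −(-0.5774)(0.3191) = 0.1842; H_s = arccos(0.1842) = 79.39°.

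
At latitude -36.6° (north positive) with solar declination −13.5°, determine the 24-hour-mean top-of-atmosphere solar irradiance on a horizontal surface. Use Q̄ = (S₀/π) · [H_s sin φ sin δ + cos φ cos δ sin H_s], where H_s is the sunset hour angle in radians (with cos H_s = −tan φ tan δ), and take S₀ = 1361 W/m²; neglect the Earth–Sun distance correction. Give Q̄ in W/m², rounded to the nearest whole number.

cos H_s = −tan(-36.6°) · tan(-13.5°) = -0.1783, so H_s = arccos(-0.1783) = 100.27°. In radians, H_s = 1.7500.
H_s sin φ sin δ = 1.7500 × -0.5962 × -0.2334 = 0.2435.
cos φ cos δ sin H_s = 0.8028 × 0.9724 × 0.9840 = 0.7682.
Q̄ = (1361/π) × (0.2435 + 0.7682) = 433.22 × 1.0117 = 438.29 W/m².

438 W/m²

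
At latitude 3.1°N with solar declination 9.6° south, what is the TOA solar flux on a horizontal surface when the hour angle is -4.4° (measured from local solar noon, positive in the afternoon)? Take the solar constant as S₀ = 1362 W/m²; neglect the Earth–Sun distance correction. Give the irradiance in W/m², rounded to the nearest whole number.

cos θ_z = sin(3.1°) sin(-9.6°) + cos(3.1°) cos(-9.6°) cos(-4.40°) = -0.0090 + 0.9817 = 0.9727.
Top-of-atmosphere irradiance = S₀ cos θ_z = 1362 × 0.9727 = 1324.82 W/m².

1325 W/m²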